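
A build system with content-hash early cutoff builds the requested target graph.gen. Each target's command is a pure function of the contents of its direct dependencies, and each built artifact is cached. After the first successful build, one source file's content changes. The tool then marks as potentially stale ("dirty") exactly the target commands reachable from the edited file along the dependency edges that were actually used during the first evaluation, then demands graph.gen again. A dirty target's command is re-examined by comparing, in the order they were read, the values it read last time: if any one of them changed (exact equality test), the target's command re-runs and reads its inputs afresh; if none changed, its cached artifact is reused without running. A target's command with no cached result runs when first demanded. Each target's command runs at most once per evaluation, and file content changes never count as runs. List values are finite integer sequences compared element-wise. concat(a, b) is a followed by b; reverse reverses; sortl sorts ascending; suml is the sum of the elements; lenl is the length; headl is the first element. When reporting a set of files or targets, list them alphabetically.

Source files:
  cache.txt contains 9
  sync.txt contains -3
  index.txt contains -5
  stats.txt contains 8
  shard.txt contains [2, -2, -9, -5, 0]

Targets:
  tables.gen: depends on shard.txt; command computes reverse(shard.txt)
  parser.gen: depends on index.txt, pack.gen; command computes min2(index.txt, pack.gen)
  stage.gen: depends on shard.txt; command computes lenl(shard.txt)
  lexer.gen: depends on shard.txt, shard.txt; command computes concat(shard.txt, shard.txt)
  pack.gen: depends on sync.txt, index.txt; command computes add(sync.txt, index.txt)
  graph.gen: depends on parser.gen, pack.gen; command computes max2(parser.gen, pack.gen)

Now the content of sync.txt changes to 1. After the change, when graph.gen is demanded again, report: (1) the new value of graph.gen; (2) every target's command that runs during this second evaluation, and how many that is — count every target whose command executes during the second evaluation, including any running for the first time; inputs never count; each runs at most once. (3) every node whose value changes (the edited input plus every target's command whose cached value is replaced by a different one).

New value of graph.gen: -4.
Target commands that run: graph.gen, pack.gen, parser.gen — 3 in total.
Values that change: graph.gen, pack.gen, parser.gen, sync.txt.

First evaluation (everything demanded from the output):
  pack.gen = add(-3, -5) = -8
  parser.gen = min2(-5, -8) = -8
  graph.gen = max2(-8, -8) = -8

Propagation after the edit:
  pack.gen: runs — sync.txt -3->1; result -4.
  parser.gen: runs — pack.gen -8->-4; result -5.
  graph.gen: runs — parser.gen -8->-5; pack.gen -8->-4; result -4.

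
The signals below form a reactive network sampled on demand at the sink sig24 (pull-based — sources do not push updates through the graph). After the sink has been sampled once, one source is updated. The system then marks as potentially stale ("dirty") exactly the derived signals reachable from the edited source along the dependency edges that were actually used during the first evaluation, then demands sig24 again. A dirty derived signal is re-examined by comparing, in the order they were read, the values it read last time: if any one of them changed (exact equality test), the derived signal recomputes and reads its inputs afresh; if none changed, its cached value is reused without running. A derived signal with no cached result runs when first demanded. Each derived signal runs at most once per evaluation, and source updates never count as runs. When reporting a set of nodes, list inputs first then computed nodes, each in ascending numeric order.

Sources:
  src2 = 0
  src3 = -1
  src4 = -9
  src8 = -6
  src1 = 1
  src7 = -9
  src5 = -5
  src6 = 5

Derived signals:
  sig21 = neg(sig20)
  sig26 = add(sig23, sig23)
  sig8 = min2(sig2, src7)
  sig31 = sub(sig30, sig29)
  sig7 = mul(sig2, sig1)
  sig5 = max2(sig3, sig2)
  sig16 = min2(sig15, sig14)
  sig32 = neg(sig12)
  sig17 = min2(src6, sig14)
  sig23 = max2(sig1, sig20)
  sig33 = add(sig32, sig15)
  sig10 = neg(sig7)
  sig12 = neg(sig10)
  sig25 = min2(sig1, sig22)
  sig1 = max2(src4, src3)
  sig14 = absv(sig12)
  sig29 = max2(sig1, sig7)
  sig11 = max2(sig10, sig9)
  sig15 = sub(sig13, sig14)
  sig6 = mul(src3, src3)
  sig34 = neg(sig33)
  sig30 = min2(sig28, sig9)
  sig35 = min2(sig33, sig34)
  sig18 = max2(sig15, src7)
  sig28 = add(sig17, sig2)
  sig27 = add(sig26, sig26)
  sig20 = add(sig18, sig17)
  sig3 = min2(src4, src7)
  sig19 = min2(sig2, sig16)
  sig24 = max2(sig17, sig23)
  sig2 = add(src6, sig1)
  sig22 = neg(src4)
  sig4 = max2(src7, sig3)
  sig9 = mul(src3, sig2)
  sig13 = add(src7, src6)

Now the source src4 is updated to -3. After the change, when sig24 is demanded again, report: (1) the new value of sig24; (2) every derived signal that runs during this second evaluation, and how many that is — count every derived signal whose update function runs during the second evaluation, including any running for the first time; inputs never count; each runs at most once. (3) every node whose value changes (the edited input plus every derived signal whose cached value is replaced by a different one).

sig24 now evaluates to 4.
Run set: sig1 (1 run).
Changed values: src4.
The important point: sig1 recomputes to an identical value, and the output ends up unchanged.

Initial pass — values computed on the first demand:
  sig1 = max2(-9, -1) = -1
  sig2 = add(5, -1) = 4
  sig7 = mul(4, -1) = -4
  sig10 = neg(-4) = 4
  sig12 = neg(4) = -4
  sig13 = add(-9, 5) = -4
  sig14 = absv(-4) = 4
  sig15 = sub(-4, 4) = -8
  sig17 = min2(5, 4) = 4
  sig18 = max2(-8, -9) = -8
  sig20 = add(-8, 4) = -4
  sig23 = max2(-1, -4) = -1
  sig24 = max2(4, -1) = 4

Second demand — change propagation:
  sig1: re-runs because src4 -9->-3; new result -1 (unchanged).
  sig2: re-examined; everything it read last time is the same (src6 unchanged, sig1 unchanged) — cache 4 kept, no run.
  sig7: re-examined; everything it read last time is the same (sig2 unchanged, sig1 unchanged) — cache -4 kept, no run.
  sig10: re-examined; everything it read last time is the same (sig7 unchanged) — cache 4 kept, no run.
  sig12: re-examined; everything it read last time is the same (sig10 unchanged) — cache -4 kept, no run.
  sig14: re-examined; everything it read last time is the same (sig12 unchanged) — cache 4 kept, no run.
  sig15: re-examined; everything it read last time is the same (sig13 unchanged, sig14 unchanged) — cache -8 kept, no run.
  sig17: re-examined; everything it read last time is the same (src6 unchanged, sig14 unchanged) — cache 4 kept, no run.
  sig18: re-examined; everything it read last time is the same (sig15 unchanged, src7 unchanged) — cache -8 kept, no run.
  sig20: re-examined; everything it read last time is the same (sig18 unchanged, sig17 unchanged) — cache -4 kept, no run.
  sig23: re-examined; everything it read last time is the same (sig1 unchanged, sig20 unchanged) — cache -1 kept, no run.
  sig24: re-examined; everything it read last time is the same (sig17 unchanged, sig23 unchanged) — cache 4 kept, no run.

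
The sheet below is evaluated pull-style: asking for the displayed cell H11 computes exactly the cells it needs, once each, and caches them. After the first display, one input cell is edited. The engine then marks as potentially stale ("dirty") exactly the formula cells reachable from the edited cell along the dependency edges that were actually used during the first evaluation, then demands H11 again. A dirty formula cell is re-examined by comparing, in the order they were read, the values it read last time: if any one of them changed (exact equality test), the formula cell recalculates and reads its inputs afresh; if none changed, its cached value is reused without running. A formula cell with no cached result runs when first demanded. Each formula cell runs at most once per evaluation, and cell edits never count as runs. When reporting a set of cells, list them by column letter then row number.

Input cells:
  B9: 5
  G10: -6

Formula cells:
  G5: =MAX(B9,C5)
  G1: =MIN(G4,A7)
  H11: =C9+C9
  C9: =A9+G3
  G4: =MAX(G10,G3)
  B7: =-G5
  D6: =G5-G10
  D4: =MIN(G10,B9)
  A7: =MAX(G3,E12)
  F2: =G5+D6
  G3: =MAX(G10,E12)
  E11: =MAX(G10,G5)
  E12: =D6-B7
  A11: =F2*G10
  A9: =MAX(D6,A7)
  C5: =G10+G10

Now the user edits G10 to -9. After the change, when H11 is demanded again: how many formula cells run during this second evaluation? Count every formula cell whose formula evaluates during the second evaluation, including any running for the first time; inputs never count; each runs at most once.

9 formula cells run: A7, A9, C5, C9, D6, E12, G3, G5, H11.
Note where the cutoff bites: B7 is checked, finds nothing changed, and keeps its cache.

First demand of the output computes:
  C5 = -6 + -6 = -12
  G5 = MAX(5, -12) = 5
  B7 = -(5) = -5
  D6 = 5 - -6 = 11
  E12 = 11 - -5 = 16
  G3 = MAX(-6, 16) = 16
  A7 = MAX(16, 16) = 16
  A9 = MAX(11, 16) = 16
  C9 = 16 + 16 = 32
  H11 = 32 + 32 = 64

After the edit, cleaning proceeds:
  C5: a read changed (G10 -6->-9; G10 -6->-9) — executes, giving -18.
  G5: a read changed (C5 -12->-18) — executes, giving 5 — identical to its old value.
  B7: dirty, but its reads are unchanged (G5 unchanged); cached -5 stands.
  D6: a read changed (G10 -6->-9) — executes, giving 14.
  E12: a read changed (D6 11->14) — executes, giving 19.
  G3: a read changed (G10 -6->-9; E12 16->19) — executes, giving 19.
  A7: a read changed (G3 16->19; E12 16->19) — executes, giving 19.
  A9: a read changed (D6 11->14; A7 16->19) — executes, giving 19.
  C9: a read changed (A9 16->19; G3 16->19) — executes, giving 38.
  H11: a read changed (C9 32->38; C9 32->38) — executes, giving 76.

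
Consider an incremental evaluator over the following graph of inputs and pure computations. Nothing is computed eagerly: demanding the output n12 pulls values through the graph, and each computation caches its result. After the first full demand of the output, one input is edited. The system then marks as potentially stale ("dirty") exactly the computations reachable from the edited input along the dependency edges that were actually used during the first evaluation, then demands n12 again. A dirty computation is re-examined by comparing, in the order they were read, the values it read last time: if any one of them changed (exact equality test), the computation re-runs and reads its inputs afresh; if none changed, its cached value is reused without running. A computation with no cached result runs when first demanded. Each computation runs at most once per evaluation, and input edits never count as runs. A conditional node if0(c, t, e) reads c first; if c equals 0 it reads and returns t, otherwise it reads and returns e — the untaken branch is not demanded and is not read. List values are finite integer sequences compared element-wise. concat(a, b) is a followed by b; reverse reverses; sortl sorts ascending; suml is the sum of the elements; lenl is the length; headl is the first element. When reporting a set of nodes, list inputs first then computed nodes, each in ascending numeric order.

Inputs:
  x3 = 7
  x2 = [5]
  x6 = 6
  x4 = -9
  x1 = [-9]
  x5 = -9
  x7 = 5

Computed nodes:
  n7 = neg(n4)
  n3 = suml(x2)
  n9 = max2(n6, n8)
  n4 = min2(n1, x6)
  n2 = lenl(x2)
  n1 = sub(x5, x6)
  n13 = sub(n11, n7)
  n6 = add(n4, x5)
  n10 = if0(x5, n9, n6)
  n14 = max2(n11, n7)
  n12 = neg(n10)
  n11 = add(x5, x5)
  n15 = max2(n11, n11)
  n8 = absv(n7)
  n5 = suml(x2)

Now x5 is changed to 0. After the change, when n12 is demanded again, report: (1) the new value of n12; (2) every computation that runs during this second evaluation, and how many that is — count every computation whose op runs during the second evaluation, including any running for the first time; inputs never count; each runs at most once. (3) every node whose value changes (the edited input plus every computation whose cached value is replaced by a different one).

n12 now evaluates to -6.
Run set: n1, n4, n6, n7, n8, n9, n10, n12 (8 run).
Changed values: x5, n1, n4, n6, n10, n12.
The important point: the flipped condition pulls in fresh nodes; n7, n8, n9 run for the first time.

Initial pass — values computed on the first demand:
  n1 = sub(-9, 6) = -15
  n4 = min2(-15, 6) = -15
  n6 = add(-15, -9) = -24
  n10 = if0(x5=-9 -> else branch n6) = -24
  n12 = neg(-24) = 24

Second demand — change propagation:
  n1: re-runs because x5 -9->0; new result -6.
  n4: re-runs because n1 -15->-6; new result -6.
  n6: re-runs because n4 -15->-6; x5 -9->0; new result -6.
  n7: newly demanded (no cache) — executes and yields 6.
  n8: newly demanded (no cache) — executes and yields 6.
  n9: newly demanded (no cache) — executes and yields 6.
  n10: re-runs because x5 -9->0; n6 -24->-6; new result 6.
  n12: re-runs because n10 -24->6; new result -6.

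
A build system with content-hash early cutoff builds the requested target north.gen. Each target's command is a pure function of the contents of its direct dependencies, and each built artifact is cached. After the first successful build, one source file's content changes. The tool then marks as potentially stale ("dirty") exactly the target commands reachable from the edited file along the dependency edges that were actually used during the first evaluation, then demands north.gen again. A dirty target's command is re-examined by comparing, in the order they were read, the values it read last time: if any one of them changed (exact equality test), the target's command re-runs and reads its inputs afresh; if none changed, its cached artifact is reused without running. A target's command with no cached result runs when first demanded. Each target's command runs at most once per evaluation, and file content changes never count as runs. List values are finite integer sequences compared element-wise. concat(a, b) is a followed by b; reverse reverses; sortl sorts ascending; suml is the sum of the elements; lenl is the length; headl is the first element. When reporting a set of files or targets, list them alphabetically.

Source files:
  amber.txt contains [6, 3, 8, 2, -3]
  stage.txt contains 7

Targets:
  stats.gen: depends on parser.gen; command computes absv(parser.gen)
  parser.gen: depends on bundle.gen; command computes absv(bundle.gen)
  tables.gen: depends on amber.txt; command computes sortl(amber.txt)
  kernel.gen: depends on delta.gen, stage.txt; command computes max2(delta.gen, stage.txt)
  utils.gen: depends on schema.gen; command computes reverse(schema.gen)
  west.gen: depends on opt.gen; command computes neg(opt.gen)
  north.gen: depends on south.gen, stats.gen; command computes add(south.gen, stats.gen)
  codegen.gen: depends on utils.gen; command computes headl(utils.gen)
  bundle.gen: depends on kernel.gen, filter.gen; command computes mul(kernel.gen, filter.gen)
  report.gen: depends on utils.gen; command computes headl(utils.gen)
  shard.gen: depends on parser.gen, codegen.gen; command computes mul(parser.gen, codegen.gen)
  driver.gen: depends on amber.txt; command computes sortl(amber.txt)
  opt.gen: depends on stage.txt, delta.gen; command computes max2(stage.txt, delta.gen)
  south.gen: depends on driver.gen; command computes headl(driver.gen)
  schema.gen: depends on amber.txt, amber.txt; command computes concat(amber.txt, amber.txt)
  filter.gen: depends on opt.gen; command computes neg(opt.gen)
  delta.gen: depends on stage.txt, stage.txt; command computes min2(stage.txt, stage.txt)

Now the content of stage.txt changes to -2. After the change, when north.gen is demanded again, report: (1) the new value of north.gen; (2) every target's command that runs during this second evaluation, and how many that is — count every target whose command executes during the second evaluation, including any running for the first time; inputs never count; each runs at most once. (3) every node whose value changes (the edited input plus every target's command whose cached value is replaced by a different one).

New value of north.gen: 1.
Target commands that run: bundle.gen, delta.gen, filter.gen, kernel.gen, north.gen, opt.gen, parser.gen, stats.gen — 8 in total.
Values that change: bundle.gen, delta.gen, filter.gen, kernel.gen, north.gen, opt.gen, parser.gen, stage.txt, stats.gen.

First evaluation (everything demanded from the output):
  delta.gen = min2(7, 7) = 7
  driver.gen = sortl([6, 3, 8, 2, -3]) = [-3, 2, 3, 6, 8]
  kernel.gen = max2(7, 7) = 7
  opt.gen = max2(7, 7) = 7
  filter.gen = neg(7) = -7
  bundle.gen = mul(7, -7) = -49
  parser.gen = absv(-49) = 49
  south.gen = headl([-3, 2, 3, 6, 8]) = -3
  stats.gen = absv(49) = 49
  north.gen = add(-3, 49) = 46

Propagation after the edit:
  delta.gen: runs — stage.txt 7->-2; stage.txt 7->-2; result -2.
  kernel.gen: runs — delta.gen 7->-2; stage.txt 7->-2; result -2.
  opt.gen: runs — stage.txt 7->-2; delta.gen 7->-2; result -2.
  filter.gen: runs — opt.gen 7->-2; result 2.
  bundle.gen: runs — kernel.gen 7->-2; filter.gen -7->2; result -4.
  parser.gen: runs — bundle.gen -49->-4; result 4.
  stats.gen: runs — parser.gen 49->4; result 4.
  north.gen: runs — stats.gen 49->4; result 1.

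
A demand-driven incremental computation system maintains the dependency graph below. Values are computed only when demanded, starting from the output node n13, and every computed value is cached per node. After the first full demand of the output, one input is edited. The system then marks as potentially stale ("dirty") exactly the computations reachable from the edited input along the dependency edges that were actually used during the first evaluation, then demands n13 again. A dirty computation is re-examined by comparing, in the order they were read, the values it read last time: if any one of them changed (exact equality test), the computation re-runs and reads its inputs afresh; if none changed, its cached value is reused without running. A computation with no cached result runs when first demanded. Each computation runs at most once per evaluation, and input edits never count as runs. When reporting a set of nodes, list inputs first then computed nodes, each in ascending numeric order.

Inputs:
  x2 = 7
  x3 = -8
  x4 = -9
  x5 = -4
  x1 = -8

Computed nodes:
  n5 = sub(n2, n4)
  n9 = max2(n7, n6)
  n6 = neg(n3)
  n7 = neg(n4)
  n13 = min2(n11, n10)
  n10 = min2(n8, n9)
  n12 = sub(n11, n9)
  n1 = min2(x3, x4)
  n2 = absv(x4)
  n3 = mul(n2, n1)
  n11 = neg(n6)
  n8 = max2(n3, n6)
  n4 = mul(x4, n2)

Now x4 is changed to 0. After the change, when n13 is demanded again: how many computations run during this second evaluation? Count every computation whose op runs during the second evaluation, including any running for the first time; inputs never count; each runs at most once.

First evaluation (everything demanded from the output):
  n1 = min2(-8, -9) = -9
  n2 = absv(-9) = 9
  n3 = mul(9, -9) = -81
  n4 = mul(-9, 9) = -81
  n6 = neg(-81) = 81
  n7 = neg(-81) = 81
  n8 = max2(-81, 81) = 81
  n9 = max2(81, 81) = 81
  n10 = min2(81, 81) = 81
  n11 = neg(81) = -81
  n13 = min2(-81, 81) = -81

Propagation after the edit:
  n1: runs — x4 -9->0; result -8.
  n2: runs — x4 -9->0; result 0.
  n3: runs — n2 9->0; n1 -9->-8; result 0.
  n4: runs — x4 -9->0; n2 9->0; result 0.
  n6: runs — n3 -81->0; result 0.
  n7: runs — n4 -81->0; result 0.
  n8: runs — n3 -81->0; n6 81->0; result 0.
  n9: runs — n7 81->0; n6 81->0; result 0.
  n10: runs — n8 81->0; n9 81->0; result 0.
  n11: runs — n6 81->0; result 0.
  n13: runs — n11 -81->0; n10 81->0; result 0.

Computations that run: n1, n2, n3, n4, n6, n7, n8, n9, n10, n11, n13 — 11 in total.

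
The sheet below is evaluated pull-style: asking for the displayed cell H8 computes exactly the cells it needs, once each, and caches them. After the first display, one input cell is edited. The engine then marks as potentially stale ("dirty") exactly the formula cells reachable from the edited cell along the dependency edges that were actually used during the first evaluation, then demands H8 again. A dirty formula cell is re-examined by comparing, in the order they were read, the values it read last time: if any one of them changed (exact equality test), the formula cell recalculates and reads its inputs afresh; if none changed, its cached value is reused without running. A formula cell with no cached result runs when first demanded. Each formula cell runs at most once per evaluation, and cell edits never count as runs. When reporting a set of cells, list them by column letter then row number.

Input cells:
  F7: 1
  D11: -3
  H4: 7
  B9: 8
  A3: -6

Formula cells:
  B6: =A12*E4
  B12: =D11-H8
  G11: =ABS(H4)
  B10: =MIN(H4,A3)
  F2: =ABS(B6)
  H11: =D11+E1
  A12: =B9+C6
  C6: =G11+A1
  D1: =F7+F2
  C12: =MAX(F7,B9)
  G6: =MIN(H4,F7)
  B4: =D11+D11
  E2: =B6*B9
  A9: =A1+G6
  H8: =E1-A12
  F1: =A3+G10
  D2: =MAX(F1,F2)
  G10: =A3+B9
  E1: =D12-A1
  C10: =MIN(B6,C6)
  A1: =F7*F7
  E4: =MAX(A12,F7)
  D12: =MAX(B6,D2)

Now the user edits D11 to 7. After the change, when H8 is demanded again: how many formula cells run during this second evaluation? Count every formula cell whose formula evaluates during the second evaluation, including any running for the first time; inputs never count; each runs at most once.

0 formula cells run: none.
Note the shortcut — D11 feeds only undemanded nodes, so no recomputation happens.

First demand of the output computes:
  A1 = 1 * 1 = 1
  G10 = -6 + 8 = 2
  F1 = -6 + 2 = -4
  G11 = ABS(7) = 7
  C6 = 7 + 1 = 8
  A12 = 8 + 8 = 16
  E4 = MAX(16, 1) = 16
  B6 = 16 * 16 = 256
  F2 = ABS(256) = 256
  D2 = MAX(-4, 256) = 256
  D12 = MAX(256, 256) = 256
  E1 = 256 - 1 = 255
  H8 = 255 - 16 = 239

After the edit, cleaning proceeds:
  D11 only reaches undemanded nodes; the second demand re-runs nothing.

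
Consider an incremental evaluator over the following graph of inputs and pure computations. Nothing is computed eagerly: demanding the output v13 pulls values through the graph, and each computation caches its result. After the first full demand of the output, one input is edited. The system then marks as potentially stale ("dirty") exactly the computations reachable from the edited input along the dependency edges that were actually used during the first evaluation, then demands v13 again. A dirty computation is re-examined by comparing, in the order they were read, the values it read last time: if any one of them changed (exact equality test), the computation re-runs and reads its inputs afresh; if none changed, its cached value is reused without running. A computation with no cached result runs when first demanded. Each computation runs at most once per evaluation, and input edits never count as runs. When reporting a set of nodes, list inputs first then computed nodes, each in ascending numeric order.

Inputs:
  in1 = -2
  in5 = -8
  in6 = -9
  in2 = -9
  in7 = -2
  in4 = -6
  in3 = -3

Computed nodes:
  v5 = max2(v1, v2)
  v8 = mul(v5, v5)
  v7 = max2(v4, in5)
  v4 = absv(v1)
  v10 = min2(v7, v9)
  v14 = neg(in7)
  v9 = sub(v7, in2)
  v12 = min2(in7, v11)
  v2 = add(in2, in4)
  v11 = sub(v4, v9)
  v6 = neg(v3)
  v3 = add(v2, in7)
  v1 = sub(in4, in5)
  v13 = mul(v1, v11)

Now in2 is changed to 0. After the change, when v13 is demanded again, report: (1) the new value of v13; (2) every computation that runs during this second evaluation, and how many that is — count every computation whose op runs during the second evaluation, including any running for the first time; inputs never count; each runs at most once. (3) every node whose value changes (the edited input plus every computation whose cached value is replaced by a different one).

Initial pass — values computed on the first demand:
  v1 = sub(-6, -8) = 2
  v4 = absv(2) = 2
  v7 = max2(2, -8) = 2
  v9 = sub(2, -9) = 11
  v11 = sub(2, 11) = -9
  v13 = mul(2, -9) = -18

Second demand — change propagation:
  v9: re-runs because in2 -9->0; new result 2.
  v11: re-runs because v9 11->2; new result 0.
  v13: re-runs because v11 -9->0; new result 0.

v13 now evaluates to 0.
Run set: v9, v11, v13 (3 run).
Changed values: in2, v9, v11, v13.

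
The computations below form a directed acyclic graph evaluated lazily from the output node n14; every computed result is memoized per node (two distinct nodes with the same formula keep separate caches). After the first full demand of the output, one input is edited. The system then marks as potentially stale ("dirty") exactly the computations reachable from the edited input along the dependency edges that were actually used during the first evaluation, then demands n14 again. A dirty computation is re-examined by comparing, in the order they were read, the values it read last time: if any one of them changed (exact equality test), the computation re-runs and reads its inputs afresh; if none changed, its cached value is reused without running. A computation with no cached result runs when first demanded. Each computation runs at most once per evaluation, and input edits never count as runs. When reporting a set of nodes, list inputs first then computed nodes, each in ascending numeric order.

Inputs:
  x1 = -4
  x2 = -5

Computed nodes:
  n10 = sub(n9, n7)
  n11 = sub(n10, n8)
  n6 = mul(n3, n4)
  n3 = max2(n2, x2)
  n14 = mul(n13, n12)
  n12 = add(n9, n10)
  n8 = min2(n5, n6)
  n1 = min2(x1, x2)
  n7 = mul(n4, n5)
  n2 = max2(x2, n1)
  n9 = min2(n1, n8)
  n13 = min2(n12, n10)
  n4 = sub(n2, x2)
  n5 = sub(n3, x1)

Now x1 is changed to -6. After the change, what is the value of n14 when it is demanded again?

First demand of the output computes:
  n1 = min2(-4, -5) = -5
  n2 = max2(-5, -5) = -5
  n3 = max2(-5, -5) = -5
  n4 = sub(-5, -5) = 0
  n5 = sub(-5, -4) = -1
  n6 = mul(-5, 0) = 0
  n7 = mul(0, -1) = 0
  n8 = min2(-1, 0) = -1
  n9 = min2(-5, -1) = -5
  n10 = sub(-5, 0) = -5
  n12 = add(-5, -5) = -10
  n13 = min2(-10, -5) = -10
  n14 = mul(-10, -10) = 100

After the edit, cleaning proceeds:
  n1: a read changed (x1 -4->-6) — executes, giving -6.
  n2: a read changed (n1 -5->-6) — executes, giving -5 — identical to its old value.
  n3: dirty, but its reads are unchanged (n2 unchanged, x2 unchanged); cached -5 stands.
  n4: dirty, but its reads are unchanged (n2 unchanged, x2 unchanged); cached 0 stands.
  n5: a read changed (x1 -4->-6) — executes, giving 1.
  n6: dirty, but its reads are unchanged (n3 unchanged, n4 unchanged); cached 0 stands.
  n7: a read changed (n5 -1->1) — executes, giving 0 — identical to its old value.
  n8: a read changed (n5 -1->1) — executes, giving 0.
  n9: a read changed (n1 -5->-6; n8 -1->0) — executes, giving -6.
  n10: a read changed (n9 -5->-6) — executes, giving -6.
  n12: a read changed (n9 -5->-6; n10 -5->-6) — executes, giving -12.
  n13: a read changed (n12 -10->-12; n10 -5->-6) — executes, giving -12.
  n14: a read changed (n13 -10->-12; n12 -10->-12) — executes, giving 144.

Note where the cutoff bites: n3 is checked, finds nothing changed, and keeps its cache.

Demanding n14 again yields 144.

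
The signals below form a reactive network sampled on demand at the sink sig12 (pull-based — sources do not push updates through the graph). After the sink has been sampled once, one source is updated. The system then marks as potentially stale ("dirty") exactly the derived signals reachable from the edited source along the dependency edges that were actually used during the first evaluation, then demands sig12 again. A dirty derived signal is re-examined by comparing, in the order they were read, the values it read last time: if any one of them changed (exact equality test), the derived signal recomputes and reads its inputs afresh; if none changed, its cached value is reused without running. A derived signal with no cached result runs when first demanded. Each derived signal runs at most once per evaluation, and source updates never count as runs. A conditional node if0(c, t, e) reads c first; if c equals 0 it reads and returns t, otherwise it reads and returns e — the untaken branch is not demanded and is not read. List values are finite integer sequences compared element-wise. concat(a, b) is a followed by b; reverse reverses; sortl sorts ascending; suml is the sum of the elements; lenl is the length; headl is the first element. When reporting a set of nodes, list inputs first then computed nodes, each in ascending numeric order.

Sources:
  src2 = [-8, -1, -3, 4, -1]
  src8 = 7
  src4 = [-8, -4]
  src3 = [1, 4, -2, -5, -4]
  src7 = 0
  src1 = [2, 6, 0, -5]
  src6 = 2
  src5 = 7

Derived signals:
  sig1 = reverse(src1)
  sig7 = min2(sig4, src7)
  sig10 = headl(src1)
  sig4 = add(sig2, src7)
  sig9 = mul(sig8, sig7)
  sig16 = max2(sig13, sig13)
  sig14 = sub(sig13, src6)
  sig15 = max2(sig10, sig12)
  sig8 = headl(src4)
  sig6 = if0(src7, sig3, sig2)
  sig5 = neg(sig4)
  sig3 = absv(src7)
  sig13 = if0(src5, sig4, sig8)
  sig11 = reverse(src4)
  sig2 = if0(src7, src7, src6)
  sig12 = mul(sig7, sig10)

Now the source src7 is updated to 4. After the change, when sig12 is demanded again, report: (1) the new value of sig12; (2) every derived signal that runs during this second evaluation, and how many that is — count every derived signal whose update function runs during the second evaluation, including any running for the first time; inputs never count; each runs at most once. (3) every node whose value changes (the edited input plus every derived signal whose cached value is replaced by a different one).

sig12 now evaluates to 8.
Run set: sig2, sig4, sig7, sig12 (4 run).
Changed values: src7, sig2, sig4, sig7, sig12.

Initial pass — values computed on the first demand:
  sig2 = if0(src7=0 -> then branch src7) = 0
  sig4 = add(0, 0) = 0
  sig7 = min2(0, 0) = 0
  sig10 = headl([2, 6, 0, -5]) = 2
  sig12 = mul(0, 2) = 0

Second demand — change propagation:
  sig2: re-runs because src7 0->4; src7 0->4; new result 2.
  sig4: re-runs because sig2 0->2; src7 0->4; new result 6.
  sig7: re-runs because sig4 0->6; src7 0->4; new result 4.
  sig12: re-runs because sig7 0->4; new result 8.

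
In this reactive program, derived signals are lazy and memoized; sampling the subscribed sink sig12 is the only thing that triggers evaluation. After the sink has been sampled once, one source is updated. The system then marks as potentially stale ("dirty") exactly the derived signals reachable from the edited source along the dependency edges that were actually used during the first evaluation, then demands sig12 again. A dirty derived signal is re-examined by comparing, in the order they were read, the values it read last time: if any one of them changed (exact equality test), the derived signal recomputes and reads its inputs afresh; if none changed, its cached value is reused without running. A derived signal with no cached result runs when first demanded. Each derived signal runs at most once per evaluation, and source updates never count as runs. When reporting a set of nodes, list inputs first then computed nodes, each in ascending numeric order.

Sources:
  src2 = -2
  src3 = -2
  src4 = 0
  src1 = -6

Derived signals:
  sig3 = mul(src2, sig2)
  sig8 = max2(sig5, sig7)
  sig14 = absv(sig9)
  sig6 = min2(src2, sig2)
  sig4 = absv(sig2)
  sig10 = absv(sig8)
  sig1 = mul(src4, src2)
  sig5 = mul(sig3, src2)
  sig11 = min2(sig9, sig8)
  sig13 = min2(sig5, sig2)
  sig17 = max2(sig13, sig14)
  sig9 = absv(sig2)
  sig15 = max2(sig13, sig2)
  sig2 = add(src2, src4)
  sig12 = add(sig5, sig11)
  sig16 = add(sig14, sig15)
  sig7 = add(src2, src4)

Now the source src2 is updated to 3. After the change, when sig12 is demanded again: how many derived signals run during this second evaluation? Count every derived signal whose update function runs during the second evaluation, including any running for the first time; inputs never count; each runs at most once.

8 derived signals run: sig2, sig3, sig5, sig7, sig8, sig9, sig11, sig12.

First demand of the output computes:
  sig2 = add(-2, 0) = -2
  sig3 = mul(-2, -2) = 4
  sig5 = mul(4, -2) = -8
  sig7 = add(-2, 0) = -2
  sig8 = max2(-8, -2) = -2
  sig9 = absv(-2) = 2
  sig11 = min2(2, -2) = -2
  sig12 = add(-8, -2) = -10

After the edit, cleaning proceeds:
  sig2: a read changed (src2 -2->3) — executes, giving 3.
  sig3: a read changed (src2 -2->3; sig2 -2->3) — executes, giving 9.
  sig5: a read changed (sig3 4->9; src2 -2->3) — executes, giving 27.
  sig7: a read changed (src2 -2->3) — executes, giving 3.
  sig8: a read changed (sig5 -8->27; sig7 -2->3) — executes, giving 27.
  sig9: a read changed (sig2 -2->3) — executes, giving 3.
  sig11: a read changed (sig9 2->3; sig8 -2->27) — executes, giving 3.
  sig12: a read changed (sig5 -8->27; sig11 -2->3) — executes, giving 30.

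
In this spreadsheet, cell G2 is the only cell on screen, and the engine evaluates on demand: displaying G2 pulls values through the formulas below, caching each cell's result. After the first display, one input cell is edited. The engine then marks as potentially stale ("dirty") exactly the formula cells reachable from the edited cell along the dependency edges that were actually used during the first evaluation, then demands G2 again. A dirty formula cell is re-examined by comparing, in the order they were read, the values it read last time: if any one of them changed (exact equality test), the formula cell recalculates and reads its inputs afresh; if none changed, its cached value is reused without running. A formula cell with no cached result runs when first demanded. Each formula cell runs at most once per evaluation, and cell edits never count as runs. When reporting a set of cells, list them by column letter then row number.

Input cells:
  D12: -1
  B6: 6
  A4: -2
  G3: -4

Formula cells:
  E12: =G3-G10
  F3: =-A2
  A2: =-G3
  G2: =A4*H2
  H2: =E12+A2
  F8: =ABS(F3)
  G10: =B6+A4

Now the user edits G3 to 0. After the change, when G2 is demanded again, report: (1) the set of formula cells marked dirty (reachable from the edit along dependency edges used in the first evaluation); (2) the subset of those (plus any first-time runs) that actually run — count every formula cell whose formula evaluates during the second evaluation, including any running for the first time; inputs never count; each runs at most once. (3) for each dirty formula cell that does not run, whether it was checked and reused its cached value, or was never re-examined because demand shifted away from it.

Initial pass — values computed on the first demand:
  A2 = -(-4) = 4
  G10 = 6 + -2 = 4
  E12 = -4 - 4 = -8
  H2 = -8 + 4 = -4
  G2 = -2 * -4 = 8

Second demand — change propagation:
  A2: re-runs because G3 -4->0; new result 0.
  E12: re-runs because G3 -4->0; new result -4.
  H2: re-runs because E12 -8->-4; A2 4->0; new result -4 (unchanged).
  G2: re-examined; everything it read last time is the same (A4 unchanged, H2 unchanged) — cache 8 kept, no run.

The important point: H2 recomputes to an identical value, and the output ends up unchanged.

Dirty set: A2, E12, G2, H2.
Run set: A2, E12, H2 (3 run).
Re-examined without running (cache reused): G2.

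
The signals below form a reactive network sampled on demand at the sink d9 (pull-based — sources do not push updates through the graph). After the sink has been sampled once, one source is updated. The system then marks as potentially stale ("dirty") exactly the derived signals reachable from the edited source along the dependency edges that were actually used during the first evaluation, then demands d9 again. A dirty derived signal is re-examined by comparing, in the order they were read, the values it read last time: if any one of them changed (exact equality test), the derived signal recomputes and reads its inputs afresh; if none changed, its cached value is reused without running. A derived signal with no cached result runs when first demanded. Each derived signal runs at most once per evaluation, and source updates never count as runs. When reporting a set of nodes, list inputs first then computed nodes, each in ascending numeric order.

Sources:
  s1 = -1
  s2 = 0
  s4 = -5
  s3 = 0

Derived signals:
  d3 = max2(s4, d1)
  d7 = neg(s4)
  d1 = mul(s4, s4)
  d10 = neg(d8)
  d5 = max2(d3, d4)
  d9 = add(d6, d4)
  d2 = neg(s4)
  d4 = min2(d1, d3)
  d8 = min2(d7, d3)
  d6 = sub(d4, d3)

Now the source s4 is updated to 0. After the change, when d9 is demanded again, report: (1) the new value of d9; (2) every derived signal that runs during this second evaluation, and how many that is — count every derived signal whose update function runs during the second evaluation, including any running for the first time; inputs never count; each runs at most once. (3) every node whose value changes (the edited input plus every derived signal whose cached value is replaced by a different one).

d9 now evaluates to 0.
Run set: d1, d3, d4, d6, d9 (5 run).
Changed values: s4, d1, d3, d4, d9.

Initial pass — values computed on the first demand:
  d1 = mul(-5, -5) = 25
  d3 = max2(-5, 25) = 25
  d4 = min2(25, 25) = 25
  d6 = sub(25, 25) = 0
  d9 = add(0, 25) = 25

Second demand — change propagation:
  d1: re-runs because s4 -5->0; s4 -5->0; new result 0.
  d3: re-runs because s4 -5->0; d1 25->0; new result 0.
  d4: re-runs because d1 25->0; d3 25->0; new result 0.
  d6: re-runs because d4 25->0; d3 25->0; new result 0 (unchanged).
  d9: re-runs because d4 25->0; new result 0.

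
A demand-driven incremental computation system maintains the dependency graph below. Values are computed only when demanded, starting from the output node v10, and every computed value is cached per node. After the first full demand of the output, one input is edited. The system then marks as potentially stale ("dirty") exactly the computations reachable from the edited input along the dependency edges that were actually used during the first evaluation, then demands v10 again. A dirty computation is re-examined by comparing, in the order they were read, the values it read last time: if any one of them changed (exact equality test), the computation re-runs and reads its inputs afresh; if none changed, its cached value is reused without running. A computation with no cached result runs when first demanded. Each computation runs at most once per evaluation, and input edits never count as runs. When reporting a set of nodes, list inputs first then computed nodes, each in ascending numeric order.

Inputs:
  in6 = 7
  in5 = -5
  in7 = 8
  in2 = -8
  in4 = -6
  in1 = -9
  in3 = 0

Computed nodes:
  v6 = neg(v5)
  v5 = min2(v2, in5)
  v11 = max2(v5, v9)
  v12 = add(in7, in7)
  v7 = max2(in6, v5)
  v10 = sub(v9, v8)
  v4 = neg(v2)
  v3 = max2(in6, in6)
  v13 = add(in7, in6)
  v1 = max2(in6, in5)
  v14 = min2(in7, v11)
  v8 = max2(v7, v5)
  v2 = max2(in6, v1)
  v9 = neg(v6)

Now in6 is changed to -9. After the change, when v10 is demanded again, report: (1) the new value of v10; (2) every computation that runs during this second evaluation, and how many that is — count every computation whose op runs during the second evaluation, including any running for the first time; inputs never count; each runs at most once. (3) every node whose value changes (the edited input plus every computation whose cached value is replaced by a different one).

New value of v10: 0.
Computations that run: v1, v2, v5, v7, v8, v10 — 6 in total.
Values that change: in6, v1, v2, v7, v8, v10.
Key observation: the cutoff stops propagation at v6 — its inputs' values are unchanged, so it reuses its cache.

First evaluation (everything demanded from the output):
  v1 = max2(7, -5) = 7
  v2 = max2(7, 7) = 7
  v5 = min2(7, -5) = -5
  v6 = neg(-5) = 5
  v7 = max2(7, -5) = 7
  v8 = max2(7, -5) = 7
  v9 = neg(5) = -5
  v10 = sub(-5, 7) = -12

Propagation after the edit:
  v1: runs — in6 7->-9; result -5.
  v2: runs — in6 7->-9; v1 7->-5; result -5.
  v5: runs — v2 7->-5; result -5 (same value as before).
  v6: checked — values it read are unchanged (v5 unchanged); reused cached 5 without running.
  v7: runs — in6 7->-9; result -5.
  v8: runs — v7 7->-5; result -5.
  v9: checked — values it read are unchanged (v6 unchanged); reused cached -5 without running.
  v10: runs — v8 7->-5; result 0.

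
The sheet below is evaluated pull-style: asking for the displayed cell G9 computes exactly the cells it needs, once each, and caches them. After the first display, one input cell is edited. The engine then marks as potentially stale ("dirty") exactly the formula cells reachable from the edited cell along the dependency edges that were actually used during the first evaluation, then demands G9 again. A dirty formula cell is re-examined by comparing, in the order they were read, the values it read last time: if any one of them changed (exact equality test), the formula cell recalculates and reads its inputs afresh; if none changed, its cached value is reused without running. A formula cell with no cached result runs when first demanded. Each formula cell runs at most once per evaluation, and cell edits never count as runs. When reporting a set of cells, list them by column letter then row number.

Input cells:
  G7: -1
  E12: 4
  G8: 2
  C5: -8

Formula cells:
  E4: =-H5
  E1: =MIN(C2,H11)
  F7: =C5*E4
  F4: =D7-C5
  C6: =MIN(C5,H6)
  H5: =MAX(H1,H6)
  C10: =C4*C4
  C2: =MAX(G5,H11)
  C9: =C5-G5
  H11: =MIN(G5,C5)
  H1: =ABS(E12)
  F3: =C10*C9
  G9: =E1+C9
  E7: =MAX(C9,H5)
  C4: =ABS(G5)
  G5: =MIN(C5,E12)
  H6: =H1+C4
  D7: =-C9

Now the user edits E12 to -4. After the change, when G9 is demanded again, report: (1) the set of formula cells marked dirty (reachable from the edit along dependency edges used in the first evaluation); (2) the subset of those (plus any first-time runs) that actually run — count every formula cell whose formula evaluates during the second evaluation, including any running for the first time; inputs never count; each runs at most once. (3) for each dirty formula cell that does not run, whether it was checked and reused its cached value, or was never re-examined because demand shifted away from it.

The edit dirties: C2, C9, E1, G5, G9, H11.
1 formula cells run: G5.
Cache hits after checking: C2, C9, E1, G9, H11.
Note the absorption at G5: it re-runs yet its value is the same, leaving the output's value untouched.

First demand of the output computes:
  G5 = MIN(-8, 4) = -8
  C9 = -8 - -8 = 0
  H11 = MIN(-8, -8) = -8
  C2 = MAX(-8, -8) = -8
  E1 = MIN(-8, -8) = -8
  G9 = -8 + 0 = -8

After the edit, cleaning proceeds:
  G5: a read changed (E12 4->-4) — executes, giving -8 — identical to its old value.
  C9: dirty, but its reads are unchanged (C5 unchanged, G5 unchanged); cached 0 stands.
  H11: dirty, but its reads are unchanged (G5 unchanged, C5 unchanged); cached -8 stands.
  C2: dirty, but its reads are unchanged (G5 unchanged, H11 unchanged); cached -8 stands.
  E1: dirty, but its reads are unchanged (C2 unchanged, H11 unchanged); cached -8 stands.
  G9: dirty, but its reads are unchanged (E1 unchanged, C9 unchanged); cached -8 stands.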